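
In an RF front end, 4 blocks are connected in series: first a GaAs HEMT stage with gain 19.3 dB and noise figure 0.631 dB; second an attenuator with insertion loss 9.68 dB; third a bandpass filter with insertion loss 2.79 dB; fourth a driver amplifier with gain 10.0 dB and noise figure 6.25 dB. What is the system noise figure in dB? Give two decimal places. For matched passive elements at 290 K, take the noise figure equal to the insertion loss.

3.05 dB

Convert to linear (a loss of L dB is a gain of −L dB): F_i = 10^(NF_i/10), G_i = 10^(G_i,dB/10)
  Stage 1: F_1 = 10^(0.631/10) = 1.156, G_1 = 10^(19.3/10) = 85.11
  Stage 2: F_2 = 10^(9.68/10) = 9.290, G_2 = 10^(−9.68/10) = 0.1076
  Stage 3: F_3 = 10^(2.79/10) = 1.901, G_3 = 10^(−2.79/10) = 0.5260
  Stage 4: F_4 = 10^(6.25/10) = 4.217, G_4 = 10^(10.0/10) = 10.00
Friis cascade:
  F = 1.156 + (9.290 − 1)/85.11 + (1.901 − 1)/9.162 + (4.217 − 1)/4.819 = 2.020
NF = 10 log₁₀(2.020) = 3.05 dB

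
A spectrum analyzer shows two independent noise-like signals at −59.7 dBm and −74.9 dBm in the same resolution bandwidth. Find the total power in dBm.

−59.6 dBm

Convert to linear, add, convert back:
P₁ = 1.07×10⁻⁹ W, P₂ = 3.24×10⁻¹¹ W
P_tot = 1.10×10⁻⁹ W → 10 log₁₀(P_tot / 10⁻³) = −59.6 dBm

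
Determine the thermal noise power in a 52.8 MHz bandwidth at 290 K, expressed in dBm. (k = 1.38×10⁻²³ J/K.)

P_n = kTB = 1.38×10⁻²³ × 290 × 5.28×10⁷ = 2.11×10⁻¹³ W
In dBm: 10 log₁₀(2.11×10⁻¹³ / 10⁻³) = −96.8 dBm

−96.8 dBm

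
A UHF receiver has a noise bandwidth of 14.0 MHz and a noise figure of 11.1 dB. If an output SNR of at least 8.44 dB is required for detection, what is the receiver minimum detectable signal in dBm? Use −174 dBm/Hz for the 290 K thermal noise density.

−83.0 dBm

Sensitivity = −174 + 10 log₁₀(B) + NF + SNR_min
= −174 + 71.46 + 11.1 + 8.44
= −83.00 dBm → −83.0 dBm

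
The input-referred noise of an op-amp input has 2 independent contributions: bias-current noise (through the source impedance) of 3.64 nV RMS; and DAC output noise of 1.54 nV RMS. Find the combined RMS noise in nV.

Uncorrelated sources add in power (mean-square): V_tot = √(ΣV_i²)
V_tot = √[(3.64×10⁻⁹)² + (1.54×10⁻⁹)²] = 3.95×10⁻⁹ V = 3.95 nV

3.95 nV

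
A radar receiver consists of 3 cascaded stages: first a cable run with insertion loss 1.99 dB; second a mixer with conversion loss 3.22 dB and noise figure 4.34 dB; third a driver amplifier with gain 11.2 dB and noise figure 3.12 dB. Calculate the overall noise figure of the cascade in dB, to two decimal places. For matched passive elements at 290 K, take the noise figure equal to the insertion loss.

Convert to linear (a loss of L dB is a gain of −L dB): F_i = 10^(NF_i/10), G_i = 10^(G_i,dB/10)
  Stage 1: F_1 = 10^(1.99/10) = 1.581, G_1 = 10^(−1.99/10) = 0.6324
  Stage 2: F_2 = 10^(4.34/10) = 2.716, G_2 = 10^(−3.22/10) = 0.4764
  Stage 3: F_3 = 10^(3.12/10) = 2.051, G_3 = 10^(11.2/10) = 13.18
Friis cascade:
  F = 1.581 + (2.716 − 1)/0.6324 + (2.051 − 1)/0.3013 = 7.784
NF = 10 log₁₀(7.784) = 8.91 dB

8.91 dB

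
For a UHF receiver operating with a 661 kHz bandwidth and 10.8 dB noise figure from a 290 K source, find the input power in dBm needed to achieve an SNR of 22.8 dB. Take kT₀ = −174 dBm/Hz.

Sensitivity = −174 + 10 log₁₀(B) + NF + SNR_min
= −174 + 58.2 + 10.8 + 22.8
= −82.2 dBm → −82.2 dBm

−82.2 dBm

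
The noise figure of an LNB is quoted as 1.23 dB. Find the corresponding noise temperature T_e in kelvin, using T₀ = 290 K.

F = 10^(1.23/10) = 1.32739
T_e = (F − 1)·T₀ = (1.32739 − 1) × 290 = 94.9 K

94.9 K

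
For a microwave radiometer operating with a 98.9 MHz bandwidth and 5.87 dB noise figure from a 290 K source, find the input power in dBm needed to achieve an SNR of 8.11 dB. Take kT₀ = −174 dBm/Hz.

Sensitivity = −174 + 10 log₁₀(B) + NF + SNR_min
= −174 + 79.95 + 5.87 + 8.11
= −80.07 dBm → −80.1 dBm

−80.1 dBm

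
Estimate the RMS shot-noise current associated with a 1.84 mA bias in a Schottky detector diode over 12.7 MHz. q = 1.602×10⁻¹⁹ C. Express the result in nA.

I_n = √(2qI·B)
2qI·B = 2 × 1.602×10⁻¹⁹ × 1.84×10⁻³ × 1.27×10⁷ = 7.49×10⁻¹⁵ A²
I_n = √(7.49×10⁻¹⁵) = 8.65×10⁻⁸ A = 86.5 nA

86.5 nA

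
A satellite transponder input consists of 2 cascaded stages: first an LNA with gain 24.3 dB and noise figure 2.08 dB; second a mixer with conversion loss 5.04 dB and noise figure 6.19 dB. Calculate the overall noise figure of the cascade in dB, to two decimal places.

Convert to linear (a loss of L dB is a gain of −L dB): F_i = 10^(NF_i/10), G_i = 10^(G_i,dB/10)
  Stage 1: F_1 = 10^(2.08/10) = 1.614, G_1 = 10^(24.3/10) = 269.2
  Stage 2: F_2 = 10^(6.19/10) = 4.159, G_2 = 10^(−5.04/10) = 0.3133
Friis cascade:
  F = 1.614 + (4.159 − 1)/269.2 = 1.626
NF = 10 log₁₀(1.626) = 2.11 dB

2.11 dB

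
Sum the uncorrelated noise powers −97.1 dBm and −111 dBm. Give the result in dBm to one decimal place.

−96.9 dBm

Convert to linear, add, convert back:
P₁ = 1.95×10⁻¹³ W, P₂ = 7.94×10⁻¹⁵ W
P_tot = 2.03×10⁻¹³ W → 10 log₁₀(P_tot / 10⁻³) = −96.9 dBm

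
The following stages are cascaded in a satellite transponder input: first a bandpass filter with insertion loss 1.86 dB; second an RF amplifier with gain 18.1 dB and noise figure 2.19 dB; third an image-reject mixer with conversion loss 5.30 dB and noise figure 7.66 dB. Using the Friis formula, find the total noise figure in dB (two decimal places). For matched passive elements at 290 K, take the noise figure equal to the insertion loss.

4.24 dB

Convert to linear (a loss of L dB is a gain of −L dB): F_i = 10^(NF_i/10), G_i = 10^(G_i,dB/10)
  Stage 1: F_1 = 10^(1.86/10) = 1.535, G_1 = 10^(−1.86/10) = 0.6516
  Stage 2: F_2 = 10^(2.19/10) = 1.656, G_2 = 10^(18.1/10) = 64.57
  Stage 3: F_3 = 10^(7.66/10) = 5.834, G_3 = 10^(−5.30/10) = 0.2951
Friis cascade:
  F = 1.535 + (1.656 − 1)/0.6516 + (5.834 − 1)/42.07 = 2.656
NF = 10 log₁₀(2.656) = 4.24 dB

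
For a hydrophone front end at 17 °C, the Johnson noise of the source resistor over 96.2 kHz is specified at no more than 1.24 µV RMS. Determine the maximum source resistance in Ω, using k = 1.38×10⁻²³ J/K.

T = 17 °C + 273.15 = 290.15 K
Johnson–Nyquist: V_n = √(4kTRB) ⇒ R = V_n² / (4kTB)
4kTB = 4 × 1.38×10⁻²³ × 290.15 × 9.62×10⁴ = 1.54×10⁻¹⁵
R = (1.24×10⁻⁶)² / 1.54×10⁻¹⁵ = 9.98×10² Ω = 998 Ω

998 Ω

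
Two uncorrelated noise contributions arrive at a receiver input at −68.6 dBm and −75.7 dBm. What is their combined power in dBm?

Convert to linear, add, convert back:
P₁ = 1.38×10⁻¹⁰ W, P₂ = 2.69×10⁻¹¹ W
P_tot = 1.65×10⁻¹⁰ W → 10 log₁₀(P_tot / 10⁻³) = −67.8 dBm

−67.8 dBm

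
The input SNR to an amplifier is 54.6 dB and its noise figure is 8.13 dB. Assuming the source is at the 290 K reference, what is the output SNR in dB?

By definition F = SNR_in/SNR_out, so in dB: SNR_out = SNR_in − NF
SNR_out = 54.6 − 8.13 = 46.47 dB

46.47 dB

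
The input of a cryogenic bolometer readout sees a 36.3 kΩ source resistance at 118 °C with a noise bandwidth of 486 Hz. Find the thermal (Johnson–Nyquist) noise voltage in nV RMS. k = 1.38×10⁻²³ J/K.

617 nV

T = 118 °C + 273.15 = 391.15 K
V_n = √(4kTRB)
4kTRB = 4 × 1.38×10⁻²³ × 391.15 × 3.63×10⁴ × 4.86×10² = 3.81×10⁻¹³ V²
V_n = √(3.81×10⁻¹³) = 6.17×10⁻⁷ V = 617 nV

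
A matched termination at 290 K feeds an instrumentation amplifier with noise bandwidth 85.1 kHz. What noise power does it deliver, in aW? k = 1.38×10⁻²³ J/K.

P_n = kTB = 1.38×10⁻²³ × 290 × 8.51×10⁴ = 3.41×10⁻¹⁶ W = 341 aW

341 aW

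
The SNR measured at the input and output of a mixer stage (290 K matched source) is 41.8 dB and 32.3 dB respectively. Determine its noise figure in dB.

9.5 dB

NF (dB) = SNR_in(dB) − SNR_out(dB) when the source is at T₀
NF = 41.8 − 32.3 = 9.5 dB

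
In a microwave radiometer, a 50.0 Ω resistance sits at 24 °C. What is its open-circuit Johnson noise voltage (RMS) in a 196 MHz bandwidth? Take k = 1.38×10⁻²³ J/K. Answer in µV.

12.7 µV

T = 24 °C + 273.15 = 297.15 K
V_n = √(4kTRB)
4kTRB = 4 × 1.38×10⁻²³ × 297.15 × 5.00×10¹ × 1.96×10⁸ = 1.61×10⁻¹⁰ V²
V_n = √(1.61×10⁻¹⁰) = 1.27×10⁻⁵ V = 12.7 µV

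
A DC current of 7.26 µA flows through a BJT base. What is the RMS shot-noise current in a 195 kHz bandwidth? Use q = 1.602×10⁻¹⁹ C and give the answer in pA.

I_n = √(2qI·B)
2qI·B = 2 × 1.602×10⁻¹⁹ × 7.26×10⁻⁶ × 1.95×10⁵ = 4.54×10⁻¹⁹ A²
I_n = √(4.54×10⁻¹⁹) = 6.73×10⁻¹⁰ A = 673 pA

673 pA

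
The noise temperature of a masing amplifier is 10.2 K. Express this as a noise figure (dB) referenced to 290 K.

0.150 dB

F = 1 + T_e/T₀ = 1 + 10.2/290 = 1.03517
NF = 10 log₁₀(1.03517) = 0.150 dB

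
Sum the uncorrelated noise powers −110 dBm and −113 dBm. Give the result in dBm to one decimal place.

Convert to linear, add, convert back:
P₁ = 1.00×10⁻¹⁴ W, P₂ = 5.01×10⁻¹⁵ W
P_tot = 1.50×10⁻¹⁴ W → 10 log₁₀(P_tot / 10⁻³) = −108.2 dBm

−108.2 dBm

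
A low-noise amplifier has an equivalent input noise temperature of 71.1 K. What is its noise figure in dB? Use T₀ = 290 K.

F = 1 + T_e/T₀ = 1 + 71.1/290 = 1.24517
NF = 10 log₁₀(1.24517) = 0.952 dB

0.952 dB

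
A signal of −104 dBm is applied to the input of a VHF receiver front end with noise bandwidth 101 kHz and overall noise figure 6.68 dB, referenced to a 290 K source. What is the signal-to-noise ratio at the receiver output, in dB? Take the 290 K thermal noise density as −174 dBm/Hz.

13.3 dB

Noise floor: N = −174 + 10 log₁₀(B) + NF
10 log₁₀(1.01×10⁵) = 50.04 dB
N = −174 + 50.04 + 6.68 = −117.28 dBm
SNR = P_sig − N = −104 − (−117.28) = 13.28 dB → 13.3 dB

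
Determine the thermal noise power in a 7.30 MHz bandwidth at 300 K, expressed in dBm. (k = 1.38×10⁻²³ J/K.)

P_n = kTB = 1.38×10⁻²³ × 300 × 7.30×10⁶ = 3.02×10⁻¹⁴ W
In dBm: 10 log₁₀(3.02×10⁻¹⁴ / 10⁻³) = −105.2 dBm

−105.2 dBm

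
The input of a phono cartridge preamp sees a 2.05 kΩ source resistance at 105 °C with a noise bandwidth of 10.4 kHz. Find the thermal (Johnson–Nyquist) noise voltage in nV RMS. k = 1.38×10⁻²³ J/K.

667 nV

T = 105 °C + 273.15 = 378.15 K
V_n = √(4kTRB)
4kTRB = 4 × 1.38×10⁻²³ × 378.15 × 2.05×10³ × 1.04×10⁴ = 4.45×10⁻¹³ V²
V_n = √(4.45×10⁻¹³) = 6.67×10⁻⁷ V = 667 nV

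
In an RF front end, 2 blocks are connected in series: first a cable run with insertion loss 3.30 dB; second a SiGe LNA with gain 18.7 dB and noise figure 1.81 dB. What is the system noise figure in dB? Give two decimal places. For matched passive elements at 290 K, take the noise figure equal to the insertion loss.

5.11 dB

Convert to linear (a loss of L dB is a gain of −L dB): F_i = 10^(NF_i/10), G_i = 10^(G_i,dB/10)
  Stage 1: F_1 = 10^(3.30/10) = 2.138, G_1 = 10^(−3.30/10) = 0.4677
  Stage 2: F_2 = 10^(1.81/10) = 1.517, G_2 = 10^(18.7/10) = 74.13
Friis cascade:
  F = 2.138 + (1.517 − 1)/0.4677 = 3.243
NF = 10 log₁₀(3.243) = 5.11 dB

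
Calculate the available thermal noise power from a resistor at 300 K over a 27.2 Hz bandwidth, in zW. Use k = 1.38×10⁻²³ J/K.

113 zW

P_n = kTB = 1.38×10⁻²³ × 300 × 2.72×10¹ = 1.13×10⁻¹⁹ W = 113 zW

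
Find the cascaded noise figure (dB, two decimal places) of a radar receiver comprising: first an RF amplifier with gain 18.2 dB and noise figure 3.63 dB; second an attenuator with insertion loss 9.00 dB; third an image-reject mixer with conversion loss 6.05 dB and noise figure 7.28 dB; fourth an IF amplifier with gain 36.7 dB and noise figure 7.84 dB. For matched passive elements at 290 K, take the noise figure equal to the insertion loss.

7.32 dB

Convert to linear (a loss of L dB is a gain of −L dB): F_i = 10^(NF_i/10), G_i = 10^(G_i,dB/10)
  Stage 1: F_1 = 10^(3.63/10) = 2.307, G_1 = 10^(18.2/10) = 66.07
  Stage 2: F_2 = 10^(9.00/10) = 7.943, G_2 = 10^(−9.00/10) = 0.1259
  Stage 3: F_3 = 10^(7.28/10) = 5.346, G_3 = 10^(−6.05/10) = 0.2483
  Stage 4: F_4 = 10^(7.84/10) = 6.081, G_4 = 10^(36.7/10) = 4677
Friis cascade:
  F = 2.307 + (7.943 − 1)/66.07 + (5.346 − 1)/8.318 + (6.081 − 1)/2.065 = 5.395
NF = 10 log₁₀(5.395) = 7.32 dB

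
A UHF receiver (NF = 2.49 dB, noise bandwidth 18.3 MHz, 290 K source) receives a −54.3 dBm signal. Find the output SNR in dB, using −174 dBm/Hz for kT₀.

Noise floor: N = −174 + 10 log₁₀(B) + NF
10 log₁₀(1.83×10⁷) = 72.62 dB
N = −174 + 72.62 + 2.49 = −98.89 dBm
SNR = P_sig − N = −54.3 − (−98.89) = 44.59 dB → 44.6 dB

44.6 dB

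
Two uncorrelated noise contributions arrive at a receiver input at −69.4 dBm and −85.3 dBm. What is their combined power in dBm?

−69.3 dBm

Convert to linear, add, convert back:
P₁ = 1.15×10⁻¹⁰ W, P₂ = 2.95×10⁻¹² W
P_tot = 1.18×10⁻¹⁰ W → 10 log₁₀(P_tot / 10⁻³) = −69.3 dBm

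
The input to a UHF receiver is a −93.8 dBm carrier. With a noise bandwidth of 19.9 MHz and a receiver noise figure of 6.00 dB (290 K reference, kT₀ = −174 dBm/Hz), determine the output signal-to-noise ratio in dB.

1.2 dB

Noise floor: N = −174 + 10 log₁₀(B) + NF
10 log₁₀(1.99×10⁷) = 72.99 dB
N = −174 + 72.99 + 6.00 = −95.01 dBm
SNR = P_sig − N = −93.8 − (−95.01) = 1.21 dB → 1.2 dB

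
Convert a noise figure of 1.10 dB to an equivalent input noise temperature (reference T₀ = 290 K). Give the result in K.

F = 10^(1.10/10) = 1.28825
T_e = (F − 1)·T₀ = (1.28825 − 1) × 290 = 83.6 K

83.6 K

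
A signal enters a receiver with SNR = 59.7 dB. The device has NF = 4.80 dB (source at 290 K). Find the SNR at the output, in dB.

54.90 dB

By definition F = SNR_in/SNR_out, so in dB: SNR_out = SNR_in − NF
SNR_out = 59.7 − 4.80 = 54.90 dB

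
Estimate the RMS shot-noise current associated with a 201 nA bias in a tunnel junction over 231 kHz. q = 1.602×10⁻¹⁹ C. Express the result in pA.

122 pA

I_n = √(2qI·B)
2qI·B = 2 × 1.602×10⁻¹⁹ × 2.01×10⁻⁷ × 2.31×10⁵ = 1.49×10⁻²⁰ A²
I_n = √(1.49×10⁻²⁰) = 1.22×10⁻¹⁰ A = 122 pA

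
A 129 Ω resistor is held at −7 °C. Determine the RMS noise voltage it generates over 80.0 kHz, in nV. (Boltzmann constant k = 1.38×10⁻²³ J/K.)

T = −7 °C + 273.15 = 266.15 K
V_n = √(4kTRB)
4kTRB = 4 × 1.38×10⁻²³ × 266.15 × 1.29×10² × 8.00×10⁴ = 1.52×10⁻¹³ V²
V_n = √(1.52×10⁻¹³) = 3.89×10⁻⁷ V = 389 nV

389 nV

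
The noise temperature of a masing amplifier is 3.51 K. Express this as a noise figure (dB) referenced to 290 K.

F = 1 + T_e/T₀ = 1 + 3.51/290 = 1.0121
NF = 10 log₁₀(1.0121) = 0.052 dB

0.052 dB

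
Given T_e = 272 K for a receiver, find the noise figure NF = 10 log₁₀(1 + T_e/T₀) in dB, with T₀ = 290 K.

2.87 dB

F = 1 + T_e/T₀ = 1 + 272/290 = 1.93793
NF = 10 log₁₀(1.93793) = 2.87 dB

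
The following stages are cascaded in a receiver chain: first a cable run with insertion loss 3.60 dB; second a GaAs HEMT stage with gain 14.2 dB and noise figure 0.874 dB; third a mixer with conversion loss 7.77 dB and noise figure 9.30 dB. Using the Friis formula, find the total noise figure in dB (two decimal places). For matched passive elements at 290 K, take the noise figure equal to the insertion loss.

Convert to linear (a loss of L dB is a gain of −L dB): F_i = 10^(NF_i/10), G_i = 10^(G_i,dB/10)
  Stage 1: F_1 = 10^(3.60/10) = 2.291, G_1 = 10^(−3.60/10) = 0.4365
  Stage 2: F_2 = 10^(0.874/10) = 1.223, G_2 = 10^(14.2/10) = 26.30
  Stage 3: F_3 = 10^(9.30/10) = 8.511, G_3 = 10^(−7.77/10) = 0.1671
Friis cascade:
  F = 2.291 + (1.223 − 1)/0.4365 + (8.511 − 1)/11.48 = 3.456
NF = 10 log₁₀(3.456) = 5.39 dB

5.39 dB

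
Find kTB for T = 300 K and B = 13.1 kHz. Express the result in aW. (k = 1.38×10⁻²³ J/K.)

P_n = kTB = 1.38×10⁻²³ × 300 × 1.31×10⁴ = 5.42×10⁻¹⁷ W = 54.2 aW

54.2 aW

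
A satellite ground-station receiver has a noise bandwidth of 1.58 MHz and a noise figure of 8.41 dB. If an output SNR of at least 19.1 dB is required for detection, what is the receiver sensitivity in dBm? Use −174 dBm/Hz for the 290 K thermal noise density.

−84.5 dBm

Sensitivity = −174 + 10 log₁₀(B) + NF + SNR_min
= −174 + 61.99 + 8.41 + 19.1
= −84.50 dBm → −84.5 dBm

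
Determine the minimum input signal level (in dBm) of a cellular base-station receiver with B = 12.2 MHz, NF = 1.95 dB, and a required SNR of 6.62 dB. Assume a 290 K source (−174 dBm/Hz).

Sensitivity = −174 + 10 log₁₀(B) + NF + SNR_min
= −174 + 70.86 + 1.95 + 6.62
= −94.57 dBm → −94.6 dBm

−94.6 dBm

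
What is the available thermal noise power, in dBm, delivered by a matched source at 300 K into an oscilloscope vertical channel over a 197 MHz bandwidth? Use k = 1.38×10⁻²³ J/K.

−90.9 dBm

P_n = kTB = 1.38×10⁻²³ × 300 × 1.97×10⁸ = 8.16×10⁻¹³ W
In dBm: 10 log₁₀(8.16×10⁻¹³ / 10⁻³) = −90.9 dBm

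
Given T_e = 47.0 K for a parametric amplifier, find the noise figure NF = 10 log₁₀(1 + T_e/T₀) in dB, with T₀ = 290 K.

F = 1 + T_e/T₀ = 1 + 47.0/290 = 1.16207
NF = 10 log₁₀(1.16207) = 0.652 dB

0.652 dB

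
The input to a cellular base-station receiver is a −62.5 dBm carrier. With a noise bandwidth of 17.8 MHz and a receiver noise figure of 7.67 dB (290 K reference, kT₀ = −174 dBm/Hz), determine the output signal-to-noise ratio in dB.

31.3 dB

Noise floor: N = −174 + 10 log₁₀(B) + NF
10 log₁₀(1.78×10⁷) = 72.5 dB
N = −174 + 72.5 + 7.67 = −93.83 dBm
SNR = P_sig − N = −62.5 − (−93.83) = 31.33 dB → 31.3 dB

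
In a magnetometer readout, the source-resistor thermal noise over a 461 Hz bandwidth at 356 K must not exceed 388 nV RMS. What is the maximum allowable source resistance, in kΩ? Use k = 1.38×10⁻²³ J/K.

Johnson–Nyquist: V_n = √(4kTRB) ⇒ R = V_n² / (4kTB)
4kTB = 4 × 1.38×10⁻²³ × 356 × 4.61×10² = 9.06×10⁻¹⁸
R = (3.88×10⁻⁷)² / 9.06×10⁻¹⁸ = 1.66×10⁴ Ω = 16.6 kΩ

16.6 kΩ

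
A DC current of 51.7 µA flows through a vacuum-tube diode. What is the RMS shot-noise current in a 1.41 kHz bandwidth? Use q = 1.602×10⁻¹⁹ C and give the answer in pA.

I_n = √(2qI·B)
2qI·B = 2 × 1.602×10⁻¹⁹ × 5.17×10⁻⁵ × 1.41×10³ = 2.34×10⁻²⁰ A²
I_n = √(2.34×10⁻²⁰) = 1.53×10⁻¹⁰ A = 153 pA

153 pA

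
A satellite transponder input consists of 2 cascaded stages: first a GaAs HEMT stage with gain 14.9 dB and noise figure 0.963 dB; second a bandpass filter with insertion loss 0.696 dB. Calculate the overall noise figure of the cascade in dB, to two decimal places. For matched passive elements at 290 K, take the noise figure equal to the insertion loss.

Convert to linear (a loss of L dB is a gain of −L dB): F_i = 10^(NF_i/10), G_i = 10^(G_i,dB/10)
  Stage 1: F_1 = 10^(0.963/10) = 1.248, G_1 = 10^(14.9/10) = 30.90
  Stage 2: F_2 = 10^(0.696/10) = 1.174, G_2 = 10^(−0.696/10) = 0.8519
Friis cascade:
  F = 1.248 + (1.174 − 1)/30.90 = 1.254
NF = 10 log₁₀(1.254) = 0.98 dB

0.98 dB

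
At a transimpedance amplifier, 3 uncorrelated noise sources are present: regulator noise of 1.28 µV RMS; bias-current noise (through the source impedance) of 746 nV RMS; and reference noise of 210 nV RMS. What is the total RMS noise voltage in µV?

1.50 µV

Uncorrelated sources add in power (mean-square): V_tot = √(ΣV_i²)
V_tot = √[(1.28×10⁻⁶)² + (7.46×10⁻⁷)² + (2.10×10⁻⁷)²] = 1.50×10⁻⁶ V = 1.50 µV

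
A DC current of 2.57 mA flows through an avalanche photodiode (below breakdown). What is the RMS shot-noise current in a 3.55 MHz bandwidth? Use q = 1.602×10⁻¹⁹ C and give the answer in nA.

54.1 nA

I_n = √(2qI·B)
2qI·B = 2 × 1.602×10⁻¹⁹ × 2.57×10⁻³ × 3.55×10⁶ = 2.92×10⁻¹⁵ A²
I_n = √(2.92×10⁻¹⁵) = 5.41×10⁻⁸ A = 54.1 nA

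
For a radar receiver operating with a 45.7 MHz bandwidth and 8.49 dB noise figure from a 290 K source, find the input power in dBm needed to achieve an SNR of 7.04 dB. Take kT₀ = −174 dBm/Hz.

−81.9 dBm

Sensitivity = −174 + 10 log₁₀(B) + NF + SNR_min
= −174 + 76.6 + 8.49 + 7.04
= −81.87 dBm → −81.9 dBm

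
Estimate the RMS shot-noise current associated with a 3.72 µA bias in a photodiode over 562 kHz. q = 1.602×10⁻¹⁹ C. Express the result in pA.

818 pA

I_n = √(2qI·B)
2qI·B = 2 × 1.602×10⁻¹⁹ × 3.72×10⁻⁶ × 5.62×10⁵ = 6.70×10⁻¹⁹ A²
I_n = √(6.70×10⁻¹⁹) = 8.18×10⁻¹⁰ A = 818 pA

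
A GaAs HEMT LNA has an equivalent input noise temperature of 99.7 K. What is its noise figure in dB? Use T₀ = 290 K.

F = 1 + T_e/T₀ = 1 + 99.7/290 = 1.34379
NF = 10 log₁₀(1.34379) = 1.28 dB

1.28 dB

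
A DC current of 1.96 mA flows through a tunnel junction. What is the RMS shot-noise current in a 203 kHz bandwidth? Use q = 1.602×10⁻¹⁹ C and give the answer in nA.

I_n = √(2qI·B)
2qI·B = 2 × 1.602×10⁻¹⁹ × 1.96×10⁻³ × 2.03×10⁵ = 1.27×10⁻¹⁶ A²
I_n = √(1.27×10⁻¹⁶) = 1.13×10⁻⁸ A = 11.3 nA

11.3 nA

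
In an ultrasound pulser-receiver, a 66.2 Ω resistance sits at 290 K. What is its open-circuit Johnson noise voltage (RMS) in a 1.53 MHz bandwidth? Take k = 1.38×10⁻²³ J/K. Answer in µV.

V_n = √(4kTRB)
4kTRB = 4 × 1.38×10⁻²³ × 290 × 6.62×10¹ × 1.53×10⁶ = 1.62×10⁻¹² V²
V_n = √(1.62×10⁻¹²) = 1.27×10⁻⁶ V = 1.27 µV

1.27 µV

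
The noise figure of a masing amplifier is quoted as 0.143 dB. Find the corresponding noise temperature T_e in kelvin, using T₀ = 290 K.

F = 10^(0.143/10) = 1.03348
T_e = (F − 1)·T₀ = (1.03348 − 1) × 290 = 9.71 K

9.71 K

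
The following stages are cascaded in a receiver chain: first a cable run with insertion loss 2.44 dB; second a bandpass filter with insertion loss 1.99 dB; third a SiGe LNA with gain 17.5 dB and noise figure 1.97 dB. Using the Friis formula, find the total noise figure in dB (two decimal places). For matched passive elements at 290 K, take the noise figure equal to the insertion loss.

Convert to linear (a loss of L dB is a gain of −L dB): F_i = 10^(NF_i/10), G_i = 10^(G_i,dB/10)
  Stage 1: F_1 = 10^(2.44/10) = 1.754, G_1 = 10^(−2.44/10) = 0.5702
  Stage 2: F_2 = 10^(1.99/10) = 1.581, G_2 = 10^(−1.99/10) = 0.6324
  Stage 3: F_3 = 10^(1.97/10) = 1.574, G_3 = 10^(17.5/10) = 56.23
Friis cascade:
  F = 1.754 + (1.581 − 1)/0.5702 + (1.574 − 1)/0.3606 = 4.365
NF = 10 log₁₀(4.365) = 6.40 dB

6.40 dB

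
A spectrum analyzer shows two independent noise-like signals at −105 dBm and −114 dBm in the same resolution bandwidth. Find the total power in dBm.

Convert to linear, add, convert back:
P₁ = 3.16×10⁻¹⁴ W, P₂ = 3.98×10⁻¹⁵ W
P_tot = 3.56×10⁻¹⁴ W → 10 log₁₀(P_tot / 10⁻³) = −104.5 dBm

−104.5 dBm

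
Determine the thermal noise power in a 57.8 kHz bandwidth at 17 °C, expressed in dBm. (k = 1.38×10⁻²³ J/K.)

−126.4 dBm

T = 17 °C + 273.15 = 290.15 K
P_n = kTB = 1.38×10⁻²³ × 290.15 × 5.78×10⁴ = 2.31×10⁻¹⁶ W
In dBm: 10 log₁₀(2.31×10⁻¹⁶ / 10⁻³) = −126.4 dBm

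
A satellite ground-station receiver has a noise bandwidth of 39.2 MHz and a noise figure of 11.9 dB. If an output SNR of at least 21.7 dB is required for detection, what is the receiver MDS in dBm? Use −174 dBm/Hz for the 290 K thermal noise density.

Sensitivity = −174 + 10 log₁₀(B) + NF + SNR_min
= −174 + 75.93 + 11.9 + 21.7
= −64.47 dBm → −64.5 dBm

−64.5 dBm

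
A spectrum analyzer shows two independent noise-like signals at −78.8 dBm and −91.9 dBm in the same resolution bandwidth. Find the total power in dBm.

−78.6 dBm

Convert to linear, add, convert back:
P₁ = 1.32×10⁻¹¹ W, P₂ = 6.46×10⁻¹³ W
P_tot = 1.38×10⁻¹¹ W → 10 log₁₀(P_tot / 10⁻³) = −78.6 dBm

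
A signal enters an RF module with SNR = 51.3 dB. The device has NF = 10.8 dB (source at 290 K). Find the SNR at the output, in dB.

By definition F = SNR_in/SNR_out, so in dB: SNR_out = SNR_in − NF
SNR_out = 51.3 − 10.8 = 40.5 dB

40.5 dB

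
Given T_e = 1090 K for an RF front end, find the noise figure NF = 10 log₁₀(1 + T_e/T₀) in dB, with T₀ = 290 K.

F = 1 + T_e/T₀ = 1 + 1090/290 = 4.75862
NF = 10 log₁₀(4.75862) = 6.77 dB

6.77 dB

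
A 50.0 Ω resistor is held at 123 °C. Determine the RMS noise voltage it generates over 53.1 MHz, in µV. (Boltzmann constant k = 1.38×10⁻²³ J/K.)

7.62 µV

T = 123 °C + 273.15 = 396.15 K
V_n = √(4kTRB)
4kTRB = 4 × 1.38×10⁻²³ × 396.15 × 5.00×10¹ × 5.31×10⁷ = 5.81×10⁻¹¹ V²
V_n = √(5.81×10⁻¹¹) = 7.62×10⁻⁶ V = 7.62 µV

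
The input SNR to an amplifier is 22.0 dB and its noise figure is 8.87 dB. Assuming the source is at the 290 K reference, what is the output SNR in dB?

13.13 dB

By definition F = SNR_in/SNR_out, so in dB: SNR_out = SNR_in − NF
SNR_out = 22.0 − 8.87 = 13.13 dB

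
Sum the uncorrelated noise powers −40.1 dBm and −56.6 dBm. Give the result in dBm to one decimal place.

−40.0 dBm

Convert to linear, add, convert back:
P₁ = 9.77×10⁻⁸ W, P₂ = 2.19×10⁻⁹ W
P_tot = 9.99×10⁻⁸ W → 10 log₁₀(P_tot / 10⁻³) = −40.0 dBm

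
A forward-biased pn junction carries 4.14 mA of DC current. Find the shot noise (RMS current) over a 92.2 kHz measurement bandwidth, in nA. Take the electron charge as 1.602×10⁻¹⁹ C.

I_n = √(2qI·B)
2qI·B = 2 × 1.602×10⁻¹⁹ × 4.14×10⁻³ × 9.22×10⁴ = 1.22×10⁻¹⁶ A²
I_n = √(1.22×10⁻¹⁶) = 1.11×10⁻⁸ A = 11.1 nA

11.1 nA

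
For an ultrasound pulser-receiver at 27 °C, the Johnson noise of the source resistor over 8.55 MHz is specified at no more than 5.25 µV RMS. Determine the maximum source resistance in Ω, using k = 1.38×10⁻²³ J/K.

195 Ω

T = 27 °C + 273.15 = 300.15 K
Johnson–Nyquist: V_n = √(4kTRB) ⇒ R = V_n² / (4kTB)
4kTB = 4 × 1.38×10⁻²³ × 300.15 × 8.55×10⁶ = 1.42×10⁻¹³
R = (5.25×10⁻⁶)² / 1.42×10⁻¹³ = 1.95×10² Ω = 195 Ω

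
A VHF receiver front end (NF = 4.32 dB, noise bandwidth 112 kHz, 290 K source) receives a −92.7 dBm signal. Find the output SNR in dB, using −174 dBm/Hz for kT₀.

26.5 dB

Noise floor: N = −174 + 10 log₁₀(B) + NF
10 log₁₀(1.12×10⁵) = 50.49 dB
N = −174 + 50.49 + 4.32 = −119.19 dBm
SNR = P_sig − N = −92.7 − (−119.19) = 26.49 dB → 26.5 dB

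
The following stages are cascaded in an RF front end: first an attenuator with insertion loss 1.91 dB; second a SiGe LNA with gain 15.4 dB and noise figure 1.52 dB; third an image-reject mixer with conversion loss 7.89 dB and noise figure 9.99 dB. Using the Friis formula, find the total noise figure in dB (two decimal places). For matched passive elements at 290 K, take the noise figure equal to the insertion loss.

Convert to linear (a loss of L dB is a gain of −L dB): F_i = 10^(NF_i/10), G_i = 10^(G_i,dB/10)
  Stage 1: F_1 = 10^(1.91/10) = 1.552, G_1 = 10^(−1.91/10) = 0.6442
  Stage 2: F_2 = 10^(1.52/10) = 1.419, G_2 = 10^(15.4/10) = 34.67
  Stage 3: F_3 = 10^(9.99/10) = 9.977, G_3 = 10^(−7.89/10) = 0.1626
Friis cascade:
  F = 1.552 + (1.419 − 1)/0.6442 + (9.977 − 1)/22.34 = 2.605
NF = 10 log₁₀(2.605) = 4.16 dB

4.16 dB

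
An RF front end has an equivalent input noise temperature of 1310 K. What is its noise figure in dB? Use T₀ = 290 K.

7.42 dB

F = 1 + T_e/T₀ = 1 + 1310/290 = 5.51724
NF = 10 log₁₀(5.51724) = 7.42 dB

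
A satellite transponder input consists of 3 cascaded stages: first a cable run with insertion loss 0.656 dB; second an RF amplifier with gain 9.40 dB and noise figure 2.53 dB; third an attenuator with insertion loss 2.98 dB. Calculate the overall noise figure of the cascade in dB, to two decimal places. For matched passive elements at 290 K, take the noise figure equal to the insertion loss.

3.45 dB

Convert to linear (a loss of L dB is a gain of −L dB): F_i = 10^(NF_i/10), G_i = 10^(G_i,dB/10)
  Stage 1: F_1 = 10^(0.656/10) = 1.163, G_1 = 10^(−0.656/10) = 0.8598
  Stage 2: F_2 = 10^(2.53/10) = 1.791, G_2 = 10^(9.40/10) = 8.710
  Stage 3: F_3 = 10^(2.98/10) = 1.986, G_3 = 10^(−2.98/10) = 0.5035
Friis cascade:
  F = 1.163 + (1.791 − 1)/0.8598 + (1.986 − 1)/7.489 = 2.214
NF = 10 log₁₀(2.214) = 3.45 dB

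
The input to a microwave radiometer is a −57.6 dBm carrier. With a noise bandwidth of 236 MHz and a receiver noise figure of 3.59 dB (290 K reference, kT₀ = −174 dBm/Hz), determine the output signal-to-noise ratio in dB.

29.1 dB

Noise floor: N = −174 + 10 log₁₀(B) + NF
10 log₁₀(2.36×10⁸) = 83.73 dB
N = −174 + 83.73 + 3.59 = −86.68 dBm
SNR = P_sig − N = −57.6 − (−86.68) = 29.08 dB → 29.1 dB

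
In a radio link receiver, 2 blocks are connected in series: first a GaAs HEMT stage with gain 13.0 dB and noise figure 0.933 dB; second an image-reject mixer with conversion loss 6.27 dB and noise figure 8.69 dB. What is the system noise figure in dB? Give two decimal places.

1.93 dB

Convert to linear (a loss of L dB is a gain of −L dB): F_i = 10^(NF_i/10), G_i = 10^(G_i,dB/10)
  Stage 1: F_1 = 10^(0.933/10) = 1.240, G_1 = 10^(13.0/10) = 19.95
  Stage 2: F_2 = 10^(8.69/10) = 7.396, G_2 = 10^(−6.27/10) = 0.2360
Friis cascade:
  F = 1.240 + (7.396 − 1)/19.95 = 1.560
NF = 10 log₁₀(1.560) = 1.93 dB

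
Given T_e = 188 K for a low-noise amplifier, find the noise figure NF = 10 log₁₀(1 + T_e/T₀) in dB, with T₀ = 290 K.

F = 1 + T_e/T₀ = 1 + 188/290 = 1.64828
NF = 10 log₁₀(1.64828) = 2.17 dB

2.17 dB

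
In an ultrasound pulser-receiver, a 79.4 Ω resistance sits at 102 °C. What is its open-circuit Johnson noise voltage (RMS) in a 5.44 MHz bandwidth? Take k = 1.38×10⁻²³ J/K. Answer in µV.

T = 102 °C + 273.15 = 375.15 K
V_n = √(4kTRB)
4kTRB = 4 × 1.38×10⁻²³ × 375.15 × 7.94×10¹ × 5.44×10⁶ = 8.94×10⁻¹² V²
V_n = √(8.94×10⁻¹²) = 2.99×10⁻⁶ V = 2.99 µV

2.99 µV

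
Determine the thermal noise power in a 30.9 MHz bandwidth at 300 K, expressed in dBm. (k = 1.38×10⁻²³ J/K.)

−98.9 dBm

P_n = kTB = 1.38×10⁻²³ × 300 × 3.09×10⁷ = 1.28×10⁻¹³ W
In dBm: 10 log₁₀(1.28×10⁻¹³ / 10⁻³) = −98.9 dBm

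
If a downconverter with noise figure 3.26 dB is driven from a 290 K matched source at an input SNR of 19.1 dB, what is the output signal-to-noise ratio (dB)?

15.84 dB

By definition F = SNR_in/SNR_out, so in dB: SNR_out = SNR_in − NF
SNR_out = 19.1 − 3.26 = 15.84 dB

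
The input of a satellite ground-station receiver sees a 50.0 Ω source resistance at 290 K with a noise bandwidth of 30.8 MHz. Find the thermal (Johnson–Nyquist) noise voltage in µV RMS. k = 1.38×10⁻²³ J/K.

4.97 µV

V_n = √(4kTRB)
4kTRB = 4 × 1.38×10⁻²³ × 290 × 5.00×10¹ × 3.08×10⁷ = 2.47×10⁻¹¹ V²
V_n = √(2.47×10⁻¹¹) = 4.97×10⁻⁶ V = 4.97 µV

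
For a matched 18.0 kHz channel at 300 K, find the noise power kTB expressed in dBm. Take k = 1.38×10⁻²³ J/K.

P_n = kTB = 1.38×10⁻²³ × 300 × 1.80×10⁴ = 7.45×10⁻¹⁷ W
In dBm: 10 log₁₀(7.45×10⁻¹⁷ / 10⁻³) = −131.3 dBm

−131.3 dBm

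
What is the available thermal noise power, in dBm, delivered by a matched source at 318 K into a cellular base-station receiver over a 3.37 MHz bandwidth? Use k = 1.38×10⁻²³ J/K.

−108.3 dBm

P_n = kTB = 1.38×10⁻²³ × 318 × 3.37×10⁶ = 1.48×10⁻¹⁴ W
In dBm: 10 log₁₀(1.48×10⁻¹⁴ / 10⁻³) = −108.3 dBm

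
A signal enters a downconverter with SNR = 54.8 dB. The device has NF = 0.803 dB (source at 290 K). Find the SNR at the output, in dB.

By definition F = SNR_in/SNR_out, so in dB: SNR_out = SNR_in − NF
SNR_out = 54.8 − 0.803 = 53.997 dB

53.997 dB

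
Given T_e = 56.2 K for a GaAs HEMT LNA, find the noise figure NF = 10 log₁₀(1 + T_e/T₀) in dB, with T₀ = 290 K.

F = 1 + T_e/T₀ = 1 + 56.2/290 = 1.19379
NF = 10 log₁₀(1.19379) = 0.769 dB

0.769 dB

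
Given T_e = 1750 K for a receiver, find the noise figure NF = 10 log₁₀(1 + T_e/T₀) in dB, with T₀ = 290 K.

F = 1 + T_e/T₀ = 1 + 1750/290 = 7.03448
NF = 10 log₁₀(7.03448) = 8.47 dB

8.47 dB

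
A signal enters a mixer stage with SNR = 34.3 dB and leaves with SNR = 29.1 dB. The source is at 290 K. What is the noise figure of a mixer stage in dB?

5.2 dB

NF (dB) = SNR_in(dB) − SNR_out(dB) when the source is at T₀
NF = 34.3 − 29.1 = 5.2 dB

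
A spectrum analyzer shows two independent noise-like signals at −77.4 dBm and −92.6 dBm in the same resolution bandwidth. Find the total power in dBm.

−77.3 dBm

Convert to linear, add, convert back:
P₁ = 1.82×10⁻¹¹ W, P₂ = 5.50×10⁻¹³ W
P_tot = 1.87×10⁻¹¹ W → 10 log₁₀(P_tot / 10⁻³) = −77.3 dBm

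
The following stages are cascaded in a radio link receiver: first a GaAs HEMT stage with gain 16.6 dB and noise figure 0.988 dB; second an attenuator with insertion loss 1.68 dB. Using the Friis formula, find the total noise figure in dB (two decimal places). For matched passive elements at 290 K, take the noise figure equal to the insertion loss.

Convert to linear (a loss of L dB is a gain of −L dB): F_i = 10^(NF_i/10), G_i = 10^(G_i,dB/10)
  Stage 1: F_1 = 10^(0.988/10) = 1.255, G_1 = 10^(16.6/10) = 45.71
  Stage 2: F_2 = 10^(1.68/10) = 1.472, G_2 = 10^(−1.68/10) = 0.6792
Friis cascade:
  F = 1.255 + (1.472 − 1)/45.71 = 1.266
NF = 10 log₁₀(1.266) = 1.02 dB

1.02 dB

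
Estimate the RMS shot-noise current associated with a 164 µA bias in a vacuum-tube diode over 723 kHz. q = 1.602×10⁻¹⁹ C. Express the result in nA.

6.16 nA

I_n = √(2qI·B)
2qI·B = 2 × 1.602×10⁻¹⁹ × 1.64×10⁻⁴ × 7.23×10⁵ = 3.80×10⁻¹⁷ A²
I_n = √(3.80×10⁻¹⁷) = 6.16×10⁻⁹ A = 6.16 nA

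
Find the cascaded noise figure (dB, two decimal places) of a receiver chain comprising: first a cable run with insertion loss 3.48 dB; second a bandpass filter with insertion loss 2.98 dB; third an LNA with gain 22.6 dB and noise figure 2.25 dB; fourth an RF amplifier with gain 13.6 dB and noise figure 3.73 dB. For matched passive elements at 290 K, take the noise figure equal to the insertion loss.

Convert to linear (a loss of L dB is a gain of −L dB): F_i = 10^(NF_i/10), G_i = 10^(G_i,dB/10)
  Stage 1: F_1 = 10^(3.48/10) = 2.228, G_1 = 10^(−3.48/10) = 0.4487
  Stage 2: F_2 = 10^(2.98/10) = 1.986, G_2 = 10^(−2.98/10) = 0.5035
  Stage 3: F_3 = 10^(2.25/10) = 1.679, G_3 = 10^(22.6/10) = 182.0
  Stage 4: F_4 = 10^(3.73/10) = 2.360, G_4 = 10^(13.6/10) = 22.91
Friis cascade:
  F = 2.228 + (1.986 − 1)/0.4487 + (1.679 − 1)/0.2259 + (2.360 − 1)/41.11 = 7.463
NF = 10 log₁₀(7.463) = 8.73 dB

8.73 dB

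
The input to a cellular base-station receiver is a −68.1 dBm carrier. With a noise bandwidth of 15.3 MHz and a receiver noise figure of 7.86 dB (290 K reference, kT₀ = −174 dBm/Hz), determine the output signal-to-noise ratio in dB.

26.2 dB

Noise floor: N = −174 + 10 log₁₀(B) + NF
10 log₁₀(1.53×10⁷) = 71.85 dB
N = −174 + 71.85 + 7.86 = −94.29 dBm
SNR = P_sig − N = −68.1 − (−94.29) = 26.19 dB → 26.2 dB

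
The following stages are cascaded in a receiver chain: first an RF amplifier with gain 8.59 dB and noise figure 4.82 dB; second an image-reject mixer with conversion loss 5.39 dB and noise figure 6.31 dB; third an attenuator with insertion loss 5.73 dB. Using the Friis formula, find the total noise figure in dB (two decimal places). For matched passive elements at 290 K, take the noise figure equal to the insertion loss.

6.81 dB

Convert to linear (a loss of L dB is a gain of −L dB): F_i = 10^(NF_i/10), G_i = 10^(G_i,dB/10)
  Stage 1: F_1 = 10^(4.82/10) = 3.034, G_1 = 10^(8.59/10) = 7.228
  Stage 2: F_2 = 10^(6.31/10) = 4.276, G_2 = 10^(−5.39/10) = 0.2891
  Stage 3: F_3 = 10^(5.73/10) = 3.741, G_3 = 10^(−5.73/10) = 0.2673
Friis cascade:
  F = 3.034 + (4.276 − 1)/7.228 + (3.741 − 1)/2.089 = 4.799
NF = 10 log₁₀(4.799) = 6.81 dB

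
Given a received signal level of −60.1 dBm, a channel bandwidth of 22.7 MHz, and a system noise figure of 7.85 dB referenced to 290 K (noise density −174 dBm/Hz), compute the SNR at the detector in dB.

Noise floor: N = −174 + 10 log₁₀(B) + NF
10 log₁₀(2.27×10⁷) = 73.56 dB
N = −174 + 73.56 + 7.85 = −92.59 dBm
SNR = P_sig − N = −60.1 − (−92.59) = 32.49 dB → 32.5 dB

32.5 dB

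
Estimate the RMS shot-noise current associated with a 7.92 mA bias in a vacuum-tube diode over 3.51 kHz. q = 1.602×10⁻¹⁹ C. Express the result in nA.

2.98 nA

I_n = √(2qI·B)
2qI·B = 2 × 1.602×10⁻¹⁹ × 7.92×10⁻³ × 3.51×10³ = 8.91×10⁻¹⁸ A²
I_n = √(8.91×10⁻¹⁸) = 2.98×10⁻⁹ A = 2.98 nA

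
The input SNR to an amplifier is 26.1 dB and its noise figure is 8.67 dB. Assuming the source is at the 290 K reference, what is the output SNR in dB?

17.43 dB

By definition F = SNR_in/SNR_out, so in dB: SNR_out = SNR_in − NF
SNR_out = 26.1 − 8.67 = 17.43 dB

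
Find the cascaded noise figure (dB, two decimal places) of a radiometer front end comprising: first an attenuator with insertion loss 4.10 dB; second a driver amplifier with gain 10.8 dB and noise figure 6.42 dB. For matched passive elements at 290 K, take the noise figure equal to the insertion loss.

Convert to linear (a loss of L dB is a gain of −L dB): F_i = 10^(NF_i/10), G_i = 10^(G_i,dB/10)
  Stage 1: F_1 = 10^(4.10/10) = 2.570, G_1 = 10^(−4.10/10) = 0.3890
  Stage 2: F_2 = 10^(6.42/10) = 4.385, G_2 = 10^(10.8/10) = 12.02
Friis cascade:
  F = 2.570 + (4.385 − 1)/0.3890 = 11.27
NF = 10 log₁₀(11.27) = 10.52 dB

10.52 dB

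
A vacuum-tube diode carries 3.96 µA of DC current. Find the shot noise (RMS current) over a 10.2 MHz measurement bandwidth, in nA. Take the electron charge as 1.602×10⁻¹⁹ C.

3.60 nA

I_n = √(2qI·B)
2qI·B = 2 × 1.602×10⁻¹⁹ × 3.96×10⁻⁶ × 1.02×10⁷ = 1.29×10⁻¹⁷ A²
I_n = √(1.29×10⁻¹⁷) = 3.60×10⁻⁹ A = 3.60 nA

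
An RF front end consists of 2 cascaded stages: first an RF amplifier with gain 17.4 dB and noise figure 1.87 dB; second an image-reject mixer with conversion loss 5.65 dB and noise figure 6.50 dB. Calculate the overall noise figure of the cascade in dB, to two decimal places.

2.04 dB

Convert to linear (a loss of L dB is a gain of −L dB): F_i = 10^(NF_i/10), G_i = 10^(G_i,dB/10)
  Stage 1: F_1 = 10^(1.87/10) = 1.538, G_1 = 10^(17.4/10) = 54.95
  Stage 2: F_2 = 10^(6.50/10) = 4.467, G_2 = 10^(−5.65/10) = 0.2723
Friis cascade:
  F = 1.538 + (4.467 − 1)/54.95 = 1.601
NF = 10 log₁₀(1.601) = 2.04 dB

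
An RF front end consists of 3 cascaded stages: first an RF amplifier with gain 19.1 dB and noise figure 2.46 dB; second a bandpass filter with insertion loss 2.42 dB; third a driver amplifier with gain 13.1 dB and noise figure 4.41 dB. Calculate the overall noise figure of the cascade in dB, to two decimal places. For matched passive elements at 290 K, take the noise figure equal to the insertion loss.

Convert to linear (a loss of L dB is a gain of −L dB): F_i = 10^(NF_i/10), G_i = 10^(G_i,dB/10)
  Stage 1: F_1 = 10^(2.46/10) = 1.762, G_1 = 10^(19.1/10) = 81.28
  Stage 2: F_2 = 10^(2.42/10) = 1.746, G_2 = 10^(−2.42/10) = 0.5728
  Stage 3: F_3 = 10^(4.41/10) = 2.761, G_3 = 10^(13.1/10) = 20.42
Friis cascade:
  F = 1.762 + (1.746 − 1)/81.28 + (2.761 − 1)/46.56 = 1.809
NF = 10 log₁₀(1.809) = 2.57 dB

2.57 dB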